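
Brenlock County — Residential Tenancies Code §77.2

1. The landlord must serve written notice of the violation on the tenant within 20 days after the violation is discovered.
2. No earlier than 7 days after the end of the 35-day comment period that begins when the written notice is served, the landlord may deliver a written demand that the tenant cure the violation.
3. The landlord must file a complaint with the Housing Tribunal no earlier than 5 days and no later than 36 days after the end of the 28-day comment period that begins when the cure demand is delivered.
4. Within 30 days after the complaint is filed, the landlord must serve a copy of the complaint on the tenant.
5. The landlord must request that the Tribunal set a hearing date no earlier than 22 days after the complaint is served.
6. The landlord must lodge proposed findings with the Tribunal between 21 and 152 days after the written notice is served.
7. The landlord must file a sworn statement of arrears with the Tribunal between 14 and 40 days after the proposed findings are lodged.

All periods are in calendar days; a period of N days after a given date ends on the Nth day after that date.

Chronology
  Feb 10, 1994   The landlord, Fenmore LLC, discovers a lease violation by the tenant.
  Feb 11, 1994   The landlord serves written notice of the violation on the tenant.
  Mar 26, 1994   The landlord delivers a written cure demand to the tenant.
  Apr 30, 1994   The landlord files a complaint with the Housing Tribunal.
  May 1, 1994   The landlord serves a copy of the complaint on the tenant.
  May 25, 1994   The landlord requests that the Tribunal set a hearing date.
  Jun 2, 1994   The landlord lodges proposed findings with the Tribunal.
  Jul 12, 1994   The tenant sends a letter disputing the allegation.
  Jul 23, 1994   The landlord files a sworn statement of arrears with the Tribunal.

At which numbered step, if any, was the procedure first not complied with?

Step 7

Step 1: 20 days after Feb 10, 1994 (when the violation is discovered) is Mar 2, 1994; completed Feb 11, 1994, before the deadline.
Step 2: the earliest permitted date is 7 days after Mar 18, 1994 (end of the 35-day comment period, which began when the written notice is served on Feb 11, 1994), i.e. Mar 25, 1994; Mar 26, 1994 is on or after that date.
Step 3: the window is 5–36 days after Apr 23, 1994 (end of the 28-day comment period, which began when the cure demand is delivered on Mar 26, 1994), so Apr 28, 1994 through May 29, 1994; Apr 30, 1994 falls inside that range.
Step 4: 30 days after Apr 30, 1994 (when the complaint is filed) is May 30, 1994; May 1, 1994 is within that limit.
Step 5: the earliest permitted date is 22 days after May 1, 1994 (when the complaint is served), i.e. May 23, 1994; done May 25, 1994 — permitted.
Step 6: the window is 21–152 days after Feb 11, 1994 (when the written notice is served), so Mar 4, 1994 through Jul 13, 1994; done Jun 2, 1994 — within the window.
Step 7: the window is 14–40 days after Jun 2, 1994 (when the proposed findings are lodged), so Jun 16, 1994 through Jul 12, 1994; Jul 23, 1994 is 11 days past the end of the window.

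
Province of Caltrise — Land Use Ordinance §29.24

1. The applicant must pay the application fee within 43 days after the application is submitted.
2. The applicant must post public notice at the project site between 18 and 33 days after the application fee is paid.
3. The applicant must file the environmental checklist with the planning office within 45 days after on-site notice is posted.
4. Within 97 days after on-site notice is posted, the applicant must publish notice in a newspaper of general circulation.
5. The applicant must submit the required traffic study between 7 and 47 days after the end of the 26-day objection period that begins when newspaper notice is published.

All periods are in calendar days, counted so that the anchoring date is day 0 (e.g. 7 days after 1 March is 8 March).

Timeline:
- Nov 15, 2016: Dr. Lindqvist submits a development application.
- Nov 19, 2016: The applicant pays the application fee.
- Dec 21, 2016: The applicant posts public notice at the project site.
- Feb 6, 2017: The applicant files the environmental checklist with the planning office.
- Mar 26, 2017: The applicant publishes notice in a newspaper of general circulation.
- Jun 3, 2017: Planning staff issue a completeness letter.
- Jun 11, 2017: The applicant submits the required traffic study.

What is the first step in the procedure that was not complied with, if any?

(1) due by Nov 15, 2016 + 43 days = Dec 28, 2016; done Nov 19, 2016 — timely.
(2) the permitted window runs from Nov 19, 2016 + 18 = Dec 7, 2016 to Nov 19, 2016 + 33 = Dec 22, 2016; done Dec 21, 2016 — within the window.
(3) due by Dec 21, 2016 + 45 days = Feb 4, 2017; Feb 6, 2017 misses that deadline by 2 days.

Step 3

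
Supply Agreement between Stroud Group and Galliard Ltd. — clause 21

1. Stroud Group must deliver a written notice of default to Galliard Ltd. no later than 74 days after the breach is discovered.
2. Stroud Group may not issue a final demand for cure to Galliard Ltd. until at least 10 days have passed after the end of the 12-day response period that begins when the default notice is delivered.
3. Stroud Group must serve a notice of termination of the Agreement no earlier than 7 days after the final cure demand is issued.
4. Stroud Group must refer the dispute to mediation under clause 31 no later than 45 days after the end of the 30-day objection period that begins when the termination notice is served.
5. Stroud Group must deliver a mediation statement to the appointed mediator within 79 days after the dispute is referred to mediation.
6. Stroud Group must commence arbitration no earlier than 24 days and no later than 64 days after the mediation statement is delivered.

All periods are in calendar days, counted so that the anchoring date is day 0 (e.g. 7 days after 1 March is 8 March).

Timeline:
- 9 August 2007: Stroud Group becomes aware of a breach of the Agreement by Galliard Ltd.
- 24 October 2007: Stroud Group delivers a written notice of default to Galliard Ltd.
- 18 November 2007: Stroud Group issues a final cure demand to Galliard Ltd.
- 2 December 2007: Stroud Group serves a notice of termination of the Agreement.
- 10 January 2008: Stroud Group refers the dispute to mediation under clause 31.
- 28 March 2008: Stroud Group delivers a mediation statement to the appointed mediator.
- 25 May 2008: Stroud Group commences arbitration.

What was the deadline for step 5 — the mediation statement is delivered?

29 March 2008

Step 5 runs from 10 January 2008, when the dispute is referred to mediation. 79 days after 10 January 2008 is 29 March 2008.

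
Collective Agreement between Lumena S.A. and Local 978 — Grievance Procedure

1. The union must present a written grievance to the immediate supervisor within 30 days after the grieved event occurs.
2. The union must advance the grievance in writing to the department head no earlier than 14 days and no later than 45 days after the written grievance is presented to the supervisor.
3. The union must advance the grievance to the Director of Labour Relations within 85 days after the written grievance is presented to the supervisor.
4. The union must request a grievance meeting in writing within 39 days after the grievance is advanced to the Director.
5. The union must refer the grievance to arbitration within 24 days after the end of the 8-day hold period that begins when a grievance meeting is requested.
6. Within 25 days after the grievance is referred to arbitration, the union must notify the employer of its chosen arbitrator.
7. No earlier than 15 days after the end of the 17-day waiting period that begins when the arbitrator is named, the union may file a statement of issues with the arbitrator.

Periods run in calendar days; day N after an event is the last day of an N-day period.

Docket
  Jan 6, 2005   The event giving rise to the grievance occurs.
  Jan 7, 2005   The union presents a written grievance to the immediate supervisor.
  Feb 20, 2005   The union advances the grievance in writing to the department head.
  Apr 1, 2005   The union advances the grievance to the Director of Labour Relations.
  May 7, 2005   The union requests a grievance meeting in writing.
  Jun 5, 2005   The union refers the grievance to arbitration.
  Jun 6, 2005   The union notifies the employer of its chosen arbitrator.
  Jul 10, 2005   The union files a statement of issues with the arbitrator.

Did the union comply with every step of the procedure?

Yes

Step 1 — counting 30 days from Jan 6, 2005 (when the grieved event occurs) gives a deadline of Feb 5, 2005; completed Jan 7, 2005, before the deadline.
Step 2 — 14 and 45 days from Jan 7, 2005 (when the written grievance is presented to the supervisor) are Jan 21, 2005 and Feb 21, 2005 respectively; done Feb 20, 2005 — within the window.
Step 3 — counting 85 days from Jan 7, 2005 (when the written grievance is presented to the supervisor) gives a deadline of Apr 2, 2005; done Apr 1, 2005 — timely.
Step 4 — counting 39 days from Apr 1, 2005 (when the grievance is advanced to the Director) gives a deadline of May 10, 2005; done May 7, 2005 — timely.
Step 5 — counting 24 days from May 15, 2005 (end of the 8-day hold period, which began when a grievance meeting is requested on May 7, 2005) gives a deadline of Jun 8, 2005; Jun 5, 2005 is within that limit.
Step 6 — counting 25 days from Jun 5, 2005 (when the grievance is referred to arbitration) gives a deadline of Jun 30, 2005; Jun 6, 2005 is within that limit.
Step 7 — must wait 15 days from Jun 23, 2005 (end of the 17-day waiting period, which began when the arbitrator is named on Jun 6, 2005), so not before Jul 8, 2005; done Jul 10, 2005, after the minimum wait.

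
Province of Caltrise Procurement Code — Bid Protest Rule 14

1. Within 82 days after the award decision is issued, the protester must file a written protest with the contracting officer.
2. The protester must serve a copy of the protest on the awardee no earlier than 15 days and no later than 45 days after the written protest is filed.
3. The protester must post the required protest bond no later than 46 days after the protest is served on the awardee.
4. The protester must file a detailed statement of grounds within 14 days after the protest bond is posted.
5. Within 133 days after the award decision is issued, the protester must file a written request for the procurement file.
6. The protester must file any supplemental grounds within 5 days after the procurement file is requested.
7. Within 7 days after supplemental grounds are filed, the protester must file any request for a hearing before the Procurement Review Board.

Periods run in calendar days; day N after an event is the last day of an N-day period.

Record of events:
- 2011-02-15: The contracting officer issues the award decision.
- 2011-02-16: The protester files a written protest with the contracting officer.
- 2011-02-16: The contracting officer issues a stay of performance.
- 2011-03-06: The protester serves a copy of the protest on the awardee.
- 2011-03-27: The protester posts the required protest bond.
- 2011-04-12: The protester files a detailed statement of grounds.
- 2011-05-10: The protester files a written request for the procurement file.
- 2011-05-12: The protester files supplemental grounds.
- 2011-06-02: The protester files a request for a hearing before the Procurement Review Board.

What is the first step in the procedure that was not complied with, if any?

Step 4

(1) due by 2011-02-15 + 82 days = 2011-05-08; completed 2011-02-16, before the deadline.
(2) the permitted window runs from 2011-02-16 + 15 = 2011-03-03 to 2011-02-16 + 45 = 2011-04-02; done 2011-03-06 — within the window.
(3) due by 2011-03-06 + 46 days = 2011-04-21; done 2011-03-27 — timely.
(4) due by 2011-03-27 + 14 days = 2011-04-10; done 2011-04-12 — 2 days late.
That is the first point of non-compliance.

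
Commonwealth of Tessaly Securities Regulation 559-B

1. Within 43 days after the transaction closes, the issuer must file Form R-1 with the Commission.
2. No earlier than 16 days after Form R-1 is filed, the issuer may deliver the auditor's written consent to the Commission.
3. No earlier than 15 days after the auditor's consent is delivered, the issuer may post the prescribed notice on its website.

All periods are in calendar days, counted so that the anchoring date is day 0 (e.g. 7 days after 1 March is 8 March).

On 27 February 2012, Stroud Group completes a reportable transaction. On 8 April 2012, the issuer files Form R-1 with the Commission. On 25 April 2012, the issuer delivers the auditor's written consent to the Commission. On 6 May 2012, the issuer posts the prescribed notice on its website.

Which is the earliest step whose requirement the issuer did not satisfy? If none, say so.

Step 3

(1) due by 27 February 2012 + 43 days = 10 April 2012; 8 April 2012 is within that limit.
(2) permitted from 8 April 2012 + 16 days = 24 April 2012 onward; done 25 April 2012, after the minimum wait.
(3) permitted from 25 April 2012 + 15 days = 10 May 2012 onward; acted on 6 May 2012, 4 days prematurely.
The analysis stops there.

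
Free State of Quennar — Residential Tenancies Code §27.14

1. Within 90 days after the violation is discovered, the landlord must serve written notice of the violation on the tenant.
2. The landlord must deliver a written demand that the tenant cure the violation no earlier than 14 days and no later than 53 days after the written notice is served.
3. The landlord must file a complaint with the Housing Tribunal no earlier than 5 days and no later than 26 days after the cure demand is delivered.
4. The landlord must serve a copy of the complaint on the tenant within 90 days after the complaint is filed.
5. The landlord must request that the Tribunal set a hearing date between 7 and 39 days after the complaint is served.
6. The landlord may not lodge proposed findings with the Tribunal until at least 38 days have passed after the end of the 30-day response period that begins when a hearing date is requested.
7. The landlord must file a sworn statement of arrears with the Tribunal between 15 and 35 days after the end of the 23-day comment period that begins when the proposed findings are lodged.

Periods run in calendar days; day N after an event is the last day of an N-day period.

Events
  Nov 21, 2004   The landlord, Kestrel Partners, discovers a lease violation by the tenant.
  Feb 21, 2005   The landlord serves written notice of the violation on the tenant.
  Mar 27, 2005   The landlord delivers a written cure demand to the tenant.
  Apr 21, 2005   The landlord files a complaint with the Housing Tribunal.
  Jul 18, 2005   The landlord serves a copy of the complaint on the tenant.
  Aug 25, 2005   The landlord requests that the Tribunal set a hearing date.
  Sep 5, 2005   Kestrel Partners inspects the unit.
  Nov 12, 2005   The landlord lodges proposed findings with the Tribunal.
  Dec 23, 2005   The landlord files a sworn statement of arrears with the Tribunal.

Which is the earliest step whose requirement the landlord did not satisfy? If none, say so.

Step 1: 90 days after Nov 21, 2004 (when the violation is discovered) is Feb 19, 2005; Feb 21, 2005 misses that deadline by 2 days.
That is the first point of non-compliance.

Step 1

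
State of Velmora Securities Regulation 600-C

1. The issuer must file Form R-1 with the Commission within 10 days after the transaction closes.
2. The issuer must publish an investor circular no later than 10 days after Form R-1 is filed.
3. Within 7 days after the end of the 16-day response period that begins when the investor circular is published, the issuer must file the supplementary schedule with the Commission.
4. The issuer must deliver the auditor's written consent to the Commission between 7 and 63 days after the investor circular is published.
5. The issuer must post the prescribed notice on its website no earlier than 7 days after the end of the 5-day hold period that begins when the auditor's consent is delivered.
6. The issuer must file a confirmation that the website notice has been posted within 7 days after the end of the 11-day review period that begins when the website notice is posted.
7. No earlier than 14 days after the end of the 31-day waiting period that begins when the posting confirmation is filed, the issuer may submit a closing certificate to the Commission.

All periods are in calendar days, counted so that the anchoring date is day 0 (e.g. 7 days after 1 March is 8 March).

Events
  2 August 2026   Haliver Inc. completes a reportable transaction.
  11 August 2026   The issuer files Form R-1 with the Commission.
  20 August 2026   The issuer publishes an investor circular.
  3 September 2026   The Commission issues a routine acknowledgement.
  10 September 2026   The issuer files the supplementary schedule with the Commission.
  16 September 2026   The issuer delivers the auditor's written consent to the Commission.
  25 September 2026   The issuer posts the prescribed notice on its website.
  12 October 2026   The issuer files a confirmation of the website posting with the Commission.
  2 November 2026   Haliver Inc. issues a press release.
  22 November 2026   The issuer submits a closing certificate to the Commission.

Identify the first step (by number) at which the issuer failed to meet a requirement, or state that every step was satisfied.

Step 5

Step 1: 10 days after 2 August 2026 (when the transaction closes) is 12 August 2026; 11 August 2026 is within that limit.
Step 2: 10 days after 11 August 2026 (when Form R-1 is filed) is 21 August 2026; 20 August 2026 is within that limit.
Step 3: 7 days after 5 September 2026 (end of the 16-day response period, which began when the investor circular is published on 20 August 2026) is 12 September 2026; 10 September 2026 is within that limit.
Step 4: the window is 7–63 days after 20 August 2026 (when the investor circular is published), so 27 August 2026 through 22 October 2026; 16 September 2026 falls inside that range.
Step 5: the earliest permitted date is 7 days after 21 September 2026 (end of the 5-day hold period, which began when the auditor's consent is delivered on 16 September 2026), i.e. 28 September 2026; done 25 September 2026 — 3 days too early.
The procedure was therefore not followed at step 5.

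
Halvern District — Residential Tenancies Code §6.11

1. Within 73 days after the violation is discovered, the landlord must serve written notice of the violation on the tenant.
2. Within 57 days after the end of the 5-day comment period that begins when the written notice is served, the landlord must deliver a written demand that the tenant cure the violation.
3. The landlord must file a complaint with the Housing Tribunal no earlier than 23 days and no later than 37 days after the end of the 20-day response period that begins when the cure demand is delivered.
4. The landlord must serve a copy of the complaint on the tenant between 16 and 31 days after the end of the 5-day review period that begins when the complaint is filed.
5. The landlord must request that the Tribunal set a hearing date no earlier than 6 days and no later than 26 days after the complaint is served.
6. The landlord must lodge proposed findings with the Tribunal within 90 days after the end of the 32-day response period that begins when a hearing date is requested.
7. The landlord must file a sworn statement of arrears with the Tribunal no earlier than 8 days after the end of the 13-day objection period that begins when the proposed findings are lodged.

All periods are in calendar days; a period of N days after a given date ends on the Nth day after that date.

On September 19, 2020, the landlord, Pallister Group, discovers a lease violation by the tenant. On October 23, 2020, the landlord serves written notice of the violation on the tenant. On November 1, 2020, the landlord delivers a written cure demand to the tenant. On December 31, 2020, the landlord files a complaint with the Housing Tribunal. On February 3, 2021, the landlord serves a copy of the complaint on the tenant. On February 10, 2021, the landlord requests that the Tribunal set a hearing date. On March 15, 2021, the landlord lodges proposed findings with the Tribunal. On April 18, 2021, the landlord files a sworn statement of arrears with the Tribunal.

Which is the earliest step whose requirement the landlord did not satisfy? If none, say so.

Step 3

(1) due by September 19, 2020 + 73 days = December 1, 2020; completed October 23, 2020, before the deadline.
(2) due by October 28, 2020 + 57 days = December 24, 2020; November 1, 2020 is within that limit.
(3) the permitted window runs from November 21, 2020 + 23 = December 14, 2020 to November 21, 2020 + 37 = December 28, 2020; done December 31, 2020 — 3 days after the window closed.
No need to go further; step 3 was not satisfied.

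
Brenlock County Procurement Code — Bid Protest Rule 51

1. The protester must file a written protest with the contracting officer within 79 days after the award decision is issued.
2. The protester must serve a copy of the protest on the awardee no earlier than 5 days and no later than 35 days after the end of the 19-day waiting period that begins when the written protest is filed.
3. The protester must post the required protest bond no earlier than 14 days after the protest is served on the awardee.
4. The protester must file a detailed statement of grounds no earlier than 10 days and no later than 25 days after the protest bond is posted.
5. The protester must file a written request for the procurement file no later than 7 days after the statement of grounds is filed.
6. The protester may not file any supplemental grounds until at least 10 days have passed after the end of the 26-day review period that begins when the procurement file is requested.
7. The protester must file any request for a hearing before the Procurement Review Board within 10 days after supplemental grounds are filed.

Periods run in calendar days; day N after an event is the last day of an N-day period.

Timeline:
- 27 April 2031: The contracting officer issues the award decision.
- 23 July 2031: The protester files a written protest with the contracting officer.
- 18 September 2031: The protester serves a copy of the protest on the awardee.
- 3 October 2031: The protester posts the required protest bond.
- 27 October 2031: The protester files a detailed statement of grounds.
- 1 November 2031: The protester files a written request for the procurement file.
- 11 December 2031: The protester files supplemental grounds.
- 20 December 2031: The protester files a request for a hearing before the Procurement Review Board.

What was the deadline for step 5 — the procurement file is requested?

3 November 2031

Step 5 runs from 27 October 2031, when the statement of grounds is filed. 7 days after 27 October 2031 is 3 November 2031.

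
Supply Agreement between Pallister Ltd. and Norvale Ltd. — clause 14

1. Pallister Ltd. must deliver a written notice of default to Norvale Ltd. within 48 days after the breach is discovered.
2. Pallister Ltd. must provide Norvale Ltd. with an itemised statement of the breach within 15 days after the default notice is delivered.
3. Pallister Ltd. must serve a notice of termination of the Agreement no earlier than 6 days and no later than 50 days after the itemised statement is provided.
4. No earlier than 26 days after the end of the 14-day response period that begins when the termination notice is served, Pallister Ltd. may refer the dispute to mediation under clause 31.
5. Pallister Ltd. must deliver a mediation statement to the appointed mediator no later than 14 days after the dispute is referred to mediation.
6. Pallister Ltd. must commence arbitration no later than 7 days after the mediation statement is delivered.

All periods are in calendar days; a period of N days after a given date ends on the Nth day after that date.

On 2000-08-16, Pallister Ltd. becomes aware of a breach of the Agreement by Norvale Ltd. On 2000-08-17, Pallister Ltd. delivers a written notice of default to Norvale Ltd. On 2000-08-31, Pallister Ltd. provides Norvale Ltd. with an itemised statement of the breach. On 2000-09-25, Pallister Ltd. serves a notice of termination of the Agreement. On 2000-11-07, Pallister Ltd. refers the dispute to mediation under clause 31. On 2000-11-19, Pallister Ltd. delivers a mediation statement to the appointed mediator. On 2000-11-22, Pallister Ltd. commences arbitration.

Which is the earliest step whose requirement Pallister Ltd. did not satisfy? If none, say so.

(1) due by 2000-08-16 + 48 days = 2000-10-03; done 2000-08-17 — timely.
(2) due by 2000-08-17 + 15 days = 2000-09-01; completed 2000-08-31, before the deadline.
(3) the permitted window runs from 2000-08-31 + 6 = 2000-09-06 to 2000-08-31 + 50 = 2000-10-20; done 2000-09-25 — within the window.
(4) permitted from 2000-10-09 + 26 days = 2000-11-04 onward; done 2000-11-07 — permitted.
(5) due by 2000-11-07 + 14 days = 2000-11-21; completed 2000-11-19, before the deadline.
(6) due by 2000-11-19 + 7 days = 2000-11-26; completed 2000-11-22, before the deadline.

None — every step was satisfied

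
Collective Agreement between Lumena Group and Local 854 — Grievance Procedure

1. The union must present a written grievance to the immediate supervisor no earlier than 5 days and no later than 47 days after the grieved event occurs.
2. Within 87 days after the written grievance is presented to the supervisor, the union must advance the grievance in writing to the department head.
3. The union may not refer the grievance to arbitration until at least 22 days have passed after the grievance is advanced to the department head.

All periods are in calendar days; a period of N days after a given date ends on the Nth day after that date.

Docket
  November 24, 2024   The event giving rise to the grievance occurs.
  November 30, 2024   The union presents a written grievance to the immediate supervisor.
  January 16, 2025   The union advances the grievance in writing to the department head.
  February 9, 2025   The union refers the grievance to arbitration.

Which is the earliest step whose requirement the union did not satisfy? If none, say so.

Step 1: the window is 5–47 days after November 24, 2024 (when the grieved event occurs), so November 29, 2024 through January 10, 2025; November 30, 2024 falls inside that range.
Step 2: 87 days after November 30, 2024 (when the written grievance is presented to the supervisor) is February 25, 2025; done January 16, 2025 — timely.
Step 3: the earliest permitted date is 22 days after January 16, 2025 (when the grievance is advanced to the department head), i.e. February 7, 2025; February 9, 2025 is on or after that date.

None — every step was satisfied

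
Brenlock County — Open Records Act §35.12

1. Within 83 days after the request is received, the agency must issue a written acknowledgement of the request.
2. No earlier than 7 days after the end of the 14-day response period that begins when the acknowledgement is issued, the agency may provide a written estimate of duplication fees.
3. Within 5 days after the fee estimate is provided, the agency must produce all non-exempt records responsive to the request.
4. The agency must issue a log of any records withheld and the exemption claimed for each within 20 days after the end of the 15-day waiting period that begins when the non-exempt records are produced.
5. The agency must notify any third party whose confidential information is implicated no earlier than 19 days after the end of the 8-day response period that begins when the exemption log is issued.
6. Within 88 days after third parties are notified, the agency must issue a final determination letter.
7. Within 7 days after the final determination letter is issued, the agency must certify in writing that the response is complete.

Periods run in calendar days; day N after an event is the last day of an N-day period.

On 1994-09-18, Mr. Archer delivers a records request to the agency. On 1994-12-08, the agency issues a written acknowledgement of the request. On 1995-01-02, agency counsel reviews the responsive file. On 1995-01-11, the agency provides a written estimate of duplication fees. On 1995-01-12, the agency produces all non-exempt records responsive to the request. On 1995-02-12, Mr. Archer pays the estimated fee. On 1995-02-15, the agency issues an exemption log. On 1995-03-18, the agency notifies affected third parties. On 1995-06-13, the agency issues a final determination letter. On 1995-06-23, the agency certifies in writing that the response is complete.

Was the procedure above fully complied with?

(1) due by 1994-09-18 + 83 days = 1994-12-10; completed 1994-12-08, before the deadline.
(2) permitted from 1994-12-22 + 7 days = 1994-12-29 onward; done 1995-01-11, after the minimum wait.
(3) due by 1995-01-11 + 5 days = 1995-01-16; done 1995-01-12 — timely.
(4) due by 1995-01-27 + 20 days = 1995-02-16; 1995-02-15 is within that limit.
(5) permitted from 1995-02-23 + 19 days = 1995-03-14 onward; done 1995-03-18 — permitted.
(6) due by 1995-03-18 + 88 days = 1995-06-14; done 1995-06-13 — timely.
(7) due by 1995-06-13 + 7 days = 1995-06-20; not done until 1995-06-23, 3 days after the deadline.
The analysis stops there.

No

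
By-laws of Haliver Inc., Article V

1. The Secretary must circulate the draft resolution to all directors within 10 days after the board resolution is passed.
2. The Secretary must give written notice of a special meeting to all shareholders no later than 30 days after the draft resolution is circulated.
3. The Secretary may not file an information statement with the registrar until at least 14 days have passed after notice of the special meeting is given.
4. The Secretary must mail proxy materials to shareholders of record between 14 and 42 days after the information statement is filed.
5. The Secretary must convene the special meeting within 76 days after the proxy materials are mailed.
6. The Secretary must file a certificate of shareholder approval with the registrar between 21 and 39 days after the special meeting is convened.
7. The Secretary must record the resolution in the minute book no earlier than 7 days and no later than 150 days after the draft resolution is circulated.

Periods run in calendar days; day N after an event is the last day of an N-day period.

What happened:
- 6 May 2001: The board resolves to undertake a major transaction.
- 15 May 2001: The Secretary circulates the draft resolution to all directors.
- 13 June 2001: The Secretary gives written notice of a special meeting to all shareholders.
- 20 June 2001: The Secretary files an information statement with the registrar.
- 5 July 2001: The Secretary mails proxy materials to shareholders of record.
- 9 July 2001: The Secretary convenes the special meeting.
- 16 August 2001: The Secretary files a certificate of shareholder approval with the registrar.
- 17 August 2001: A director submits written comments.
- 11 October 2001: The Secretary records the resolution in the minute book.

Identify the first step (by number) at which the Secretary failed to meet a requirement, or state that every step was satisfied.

(1) due by 6 May 2001 + 10 days = 16 May 2001; done 15 May 2001 — timely.
(2) due by 15 May 2001 + 30 days = 14 June 2001; 13 June 2001 is within that limit.
(3) permitted from 13 June 2001 + 14 days = 27 June 2001 onward; 20 June 2001 is 7 days before the earliest permitted date.

Step 3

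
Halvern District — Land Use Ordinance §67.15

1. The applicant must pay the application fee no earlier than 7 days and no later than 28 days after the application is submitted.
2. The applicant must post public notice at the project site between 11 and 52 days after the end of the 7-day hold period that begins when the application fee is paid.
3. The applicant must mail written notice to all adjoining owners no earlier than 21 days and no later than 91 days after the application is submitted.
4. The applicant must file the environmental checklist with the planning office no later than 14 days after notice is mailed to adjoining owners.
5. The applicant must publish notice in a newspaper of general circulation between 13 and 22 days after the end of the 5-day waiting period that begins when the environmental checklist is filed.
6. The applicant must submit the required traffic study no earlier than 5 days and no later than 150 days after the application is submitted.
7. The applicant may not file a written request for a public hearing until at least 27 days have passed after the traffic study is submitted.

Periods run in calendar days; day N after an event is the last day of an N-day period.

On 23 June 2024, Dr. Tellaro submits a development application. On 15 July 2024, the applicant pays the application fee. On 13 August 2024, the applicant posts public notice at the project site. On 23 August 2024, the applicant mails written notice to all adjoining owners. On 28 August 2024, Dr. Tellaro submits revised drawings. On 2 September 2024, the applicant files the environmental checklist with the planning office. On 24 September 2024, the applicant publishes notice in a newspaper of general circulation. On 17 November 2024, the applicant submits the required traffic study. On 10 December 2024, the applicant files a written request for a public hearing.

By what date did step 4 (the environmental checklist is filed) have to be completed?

Step 4 runs from 23 August 2024, when notice is mailed to adjoining owners. 14 days after 23 August 2024 is 6 September 2024.

6 September 2024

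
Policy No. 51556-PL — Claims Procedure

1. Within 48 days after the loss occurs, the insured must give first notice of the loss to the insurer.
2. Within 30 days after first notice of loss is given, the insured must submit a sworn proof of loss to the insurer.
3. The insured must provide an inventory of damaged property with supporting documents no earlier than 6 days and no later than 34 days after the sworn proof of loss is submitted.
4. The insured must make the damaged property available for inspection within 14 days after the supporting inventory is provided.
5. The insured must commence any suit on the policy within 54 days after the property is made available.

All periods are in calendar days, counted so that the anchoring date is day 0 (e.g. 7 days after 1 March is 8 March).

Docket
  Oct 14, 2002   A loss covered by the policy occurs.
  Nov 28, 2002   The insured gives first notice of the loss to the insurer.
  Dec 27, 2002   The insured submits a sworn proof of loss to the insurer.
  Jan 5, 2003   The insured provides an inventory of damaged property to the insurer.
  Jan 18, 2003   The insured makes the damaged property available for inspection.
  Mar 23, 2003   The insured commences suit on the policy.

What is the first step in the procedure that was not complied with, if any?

Step 5

Step 1 — counting 48 days from Oct 14, 2002 (when the loss occurs) gives a deadline of Dec 1, 2002; completed Nov 28, 2002, before the deadline.
Step 2 — counting 30 days from Nov 28, 2002 (when first notice of loss is given) gives a deadline of Dec 28, 2002; completed Dec 27, 2002, before the deadline.
Step 3 — 6 and 34 days from Dec 27, 2002 (when the sworn proof of loss is submitted) are Jan 2, 2003 and Jan 30, 2003 respectively; done Jan 5, 2003, which is between those dates.
Step 4 — counting 14 days from Jan 5, 2003 (when the supporting inventory is provided) gives a deadline of Jan 19, 2003; done Jan 18, 2003 — timely.
Step 5 — counting 54 days from Jan 18, 2003 (when the property is made available) gives a deadline of Mar 13, 2003; Mar 23, 2003 misses that deadline by 10 days.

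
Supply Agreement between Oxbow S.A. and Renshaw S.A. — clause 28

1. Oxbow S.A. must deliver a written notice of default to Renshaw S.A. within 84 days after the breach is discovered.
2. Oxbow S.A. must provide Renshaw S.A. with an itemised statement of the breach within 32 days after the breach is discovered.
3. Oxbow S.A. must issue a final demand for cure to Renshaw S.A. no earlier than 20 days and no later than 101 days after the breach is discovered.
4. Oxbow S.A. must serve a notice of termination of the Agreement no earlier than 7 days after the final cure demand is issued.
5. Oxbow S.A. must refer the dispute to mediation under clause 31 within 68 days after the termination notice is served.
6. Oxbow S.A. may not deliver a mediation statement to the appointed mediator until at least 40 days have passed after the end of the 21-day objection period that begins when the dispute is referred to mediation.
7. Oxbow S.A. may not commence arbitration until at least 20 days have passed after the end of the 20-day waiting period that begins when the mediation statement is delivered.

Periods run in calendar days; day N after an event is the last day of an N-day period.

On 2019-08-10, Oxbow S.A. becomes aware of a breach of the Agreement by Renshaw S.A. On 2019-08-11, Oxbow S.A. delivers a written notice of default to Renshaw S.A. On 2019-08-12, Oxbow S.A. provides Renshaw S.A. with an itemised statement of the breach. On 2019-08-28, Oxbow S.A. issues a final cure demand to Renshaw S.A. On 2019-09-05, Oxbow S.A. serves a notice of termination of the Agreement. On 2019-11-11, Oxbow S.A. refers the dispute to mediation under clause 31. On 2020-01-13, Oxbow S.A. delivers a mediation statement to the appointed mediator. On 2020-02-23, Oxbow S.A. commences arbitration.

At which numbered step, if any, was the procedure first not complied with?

Step 3

(1) due by 2019-08-10 + 84 days = 2019-11-02; 2019-08-11 is within that limit.
(2) due by 2019-08-10 + 32 days = 2019-09-11; 2019-08-12 is within that limit.
(3) the permitted window runs from 2019-08-10 + 20 = 2019-08-30 to 2019-08-10 + 101 = 2019-11-19; done 2019-08-28 — 2 days before the window opened.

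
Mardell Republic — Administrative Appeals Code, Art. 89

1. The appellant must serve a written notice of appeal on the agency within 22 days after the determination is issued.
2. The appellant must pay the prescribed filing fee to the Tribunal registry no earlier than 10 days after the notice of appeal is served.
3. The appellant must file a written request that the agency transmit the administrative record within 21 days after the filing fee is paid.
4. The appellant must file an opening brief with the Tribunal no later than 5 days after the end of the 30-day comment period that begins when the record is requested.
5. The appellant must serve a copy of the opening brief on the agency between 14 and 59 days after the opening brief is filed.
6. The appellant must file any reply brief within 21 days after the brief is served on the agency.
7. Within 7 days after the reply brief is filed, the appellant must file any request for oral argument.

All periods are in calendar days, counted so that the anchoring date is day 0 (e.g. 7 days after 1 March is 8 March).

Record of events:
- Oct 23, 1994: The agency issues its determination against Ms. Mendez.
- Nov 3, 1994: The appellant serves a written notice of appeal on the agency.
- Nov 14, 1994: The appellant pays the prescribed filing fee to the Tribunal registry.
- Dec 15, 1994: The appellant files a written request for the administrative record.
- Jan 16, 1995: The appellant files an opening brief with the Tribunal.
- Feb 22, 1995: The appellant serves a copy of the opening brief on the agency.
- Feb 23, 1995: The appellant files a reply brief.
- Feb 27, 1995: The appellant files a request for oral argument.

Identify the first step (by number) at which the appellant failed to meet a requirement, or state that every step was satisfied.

(1) due by Oct 23, 1994 + 22 days = Nov 14, 1994; completed Nov 3, 1994, before the deadline.
(2) permitted from Nov 3, 1994 + 10 days = Nov 13, 1994 onward; done Nov 14, 1994 — permitted.
(3) due by Nov 14, 1994 + 21 days = Dec 5, 1994; done Dec 15, 1994 — 10 days late.
Later steps need not be reached.

Step 3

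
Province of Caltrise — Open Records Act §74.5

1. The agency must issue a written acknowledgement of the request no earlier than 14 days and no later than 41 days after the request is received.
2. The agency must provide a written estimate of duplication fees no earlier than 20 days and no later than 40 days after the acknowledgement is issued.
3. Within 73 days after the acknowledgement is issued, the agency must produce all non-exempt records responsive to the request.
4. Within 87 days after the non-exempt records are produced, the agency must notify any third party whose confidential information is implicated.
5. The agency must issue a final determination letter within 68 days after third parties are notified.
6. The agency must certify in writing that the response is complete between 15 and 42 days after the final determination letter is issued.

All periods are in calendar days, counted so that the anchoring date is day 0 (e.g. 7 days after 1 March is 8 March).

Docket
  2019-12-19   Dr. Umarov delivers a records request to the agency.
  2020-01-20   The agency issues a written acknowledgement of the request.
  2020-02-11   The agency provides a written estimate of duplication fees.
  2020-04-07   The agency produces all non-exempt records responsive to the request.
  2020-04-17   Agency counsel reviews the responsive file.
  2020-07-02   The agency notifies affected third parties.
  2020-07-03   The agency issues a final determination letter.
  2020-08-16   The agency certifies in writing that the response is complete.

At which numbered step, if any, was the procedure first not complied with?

(1) the permitted window runs from 2019-12-19 + 14 = 2020-01-02 to 2019-12-19 + 41 = 2020-01-29; 2020-01-20 falls inside that range.
(2) the permitted window runs from 2020-01-20 + 20 = 2020-02-09 to 2020-01-20 + 40 = 2020-02-29; 2020-02-11 falls inside that range.
(3) due by 2020-01-20 + 73 days = 2020-04-02; not done until 2020-04-07, 5 days after the deadline.

Step 3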